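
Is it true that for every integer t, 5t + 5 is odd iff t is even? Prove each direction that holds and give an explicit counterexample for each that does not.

(⇒) Suppose 5t + 5 is odd. Since 5 is odd, 5t and t have the same parity, so 5t + 5 ≡ t + 5 (mod 2). As 5 is odd, 5t + 5 is odd exactly when t is even. Thus t is even.

(⇐) Conversely, suppose t is even; write t = 2j. Then 5t + 5 = 5·(2j) + 5 = 2·5j + 5, which is odd.

Equivalent; both directions hold.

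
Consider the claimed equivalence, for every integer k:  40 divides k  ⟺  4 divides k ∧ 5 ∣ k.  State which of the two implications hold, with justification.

[⇐] This fails: take k = 20. Both 4 ∣ 20 and 5 ∣ 20, yet 20 is not a multiple of 40 (since 20 = 0·40 + 20), so 40 ∤ 20.

[⇒] If 40 ∣ k, write k = 40q. Since 40 = 10·4, k = 4·(10q), so 4 ∣ k; and since 40 = 8·5, k = 5·(8q), so 5 ∣ k.

(⇒) holds; (⇐) fails.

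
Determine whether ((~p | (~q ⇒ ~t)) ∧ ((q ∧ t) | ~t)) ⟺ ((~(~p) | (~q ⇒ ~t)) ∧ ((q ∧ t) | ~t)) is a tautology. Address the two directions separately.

(⟸) Assume the antecedent. If t is true, the antecedent forces (p = F, t = T, q = T) or (p = T, t = T, q = T), and the consequent holds there. If t is false, the consequent reduces to true regardless of the other variables. Either way the consequent holds.

(⟹) Assume the antecedent. If t is true, the antecedent forces (p = F, t = T, q = T) or (p = T, t = T, q = T), and the consequent holds there. If t is false, the consequent reduces to true regardless of the other variables. Either way the consequent holds.

The biconditional holds.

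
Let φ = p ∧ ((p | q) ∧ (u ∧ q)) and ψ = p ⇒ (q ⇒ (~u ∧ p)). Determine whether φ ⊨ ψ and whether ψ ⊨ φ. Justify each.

(→) This fails. Under u = T, p = T, q = T, the left side is true but the right side is false.

(←) This fails. Under u = F, p = F, q = F, the left side is false but the right side is true.

Both directions fail.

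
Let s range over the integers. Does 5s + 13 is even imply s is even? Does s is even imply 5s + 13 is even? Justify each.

Forward direction. This fails: s = 7 gives 5s + 13 = 48, which is even, but 7 is odd, not even.

Converse. This also fails: s = 4 is even, but 5s + 13 = 33 is odd, not even.

(⇒) fails and (⇐) fails.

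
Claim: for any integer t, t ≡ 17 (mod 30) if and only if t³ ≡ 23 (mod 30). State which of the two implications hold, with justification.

Both directions hold; the statement is true.

(→) Suppose t ≡ 17 (mod 30). Write t = 30j + 17. Then (30j + 17)³ = 27000j³ + 45900j² + 26010j + 4913 = 30(900j³ + 1530j² + 867j + 163) + 23, so t³ ≡ 23 (mod 30).

(←) Conversely, suppose t³ ≡ 23 (mod 30). The only residue r in {0, …, 29} with r³ ≡ 23 (mod 30) is r = 17, so t ≡ 17 (mod 30).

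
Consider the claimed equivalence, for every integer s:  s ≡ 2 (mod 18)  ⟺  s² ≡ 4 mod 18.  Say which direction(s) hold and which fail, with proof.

(⇒) holds; (⇐) fails.

(→) Suppose s ≡ 2 (mod 18). Write s = 18j + 2. Then (18j + 2)² = 324j² + 72j + 4 = 18(18j² + 4j) + 4, so s² ≡ 4 (mod 18).

(←) This fails: take s = 16. Then 16² = 256 ≡ 4 (mod 18), yet 16 ≡ 16 (mod 18), not 2.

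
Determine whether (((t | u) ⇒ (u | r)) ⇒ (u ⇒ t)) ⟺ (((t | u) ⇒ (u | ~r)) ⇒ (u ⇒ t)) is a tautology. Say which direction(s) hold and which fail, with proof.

Both directions hold; the statement is true.

Forward direction. Assume the antecedent. If t is true, ((t | u) ⇒ (u | ~r)) ⇒ (u ⇒ t) reduces to true regardless of the other variables. If t is false, the antecedent forces (t = F, u = F, r = F) or (t = F, u = F, r = T), and ((t | u) ⇒ (u | ~r)) ⇒ (u ⇒ t) holds there. Either way ((t | u) ⇒ (u | ~r)) ⇒ (u ⇒ t) holds.

Converse. Assume the antecedent. If t is true, ((t | u) ⇒ (u | r)) ⇒ (u ⇒ t) reduces to true regardless of the other variables. If t is false, the antecedent forces (t = F, u = F, r = F) or (t = F, u = F, r = T), and ((t | u) ⇒ (u | r)) ⇒ (u ⇒ t) holds there. Either way ((t | u) ⇒ (u | r)) ⇒ (u ⇒ t) holds.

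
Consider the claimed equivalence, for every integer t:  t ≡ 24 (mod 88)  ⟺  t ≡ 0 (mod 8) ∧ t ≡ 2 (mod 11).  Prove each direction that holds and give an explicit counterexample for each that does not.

The biconditional holds.

Forward direction. Suppose t ≡ 24 (mod 88); write t = 88j + 24. Since 8 ∣ 88, reducing mod 8 gives t ≡ 24 ≡ 0 (mod 8); since 11 ∣ 88, reducing mod 11 gives t ≡ 24 ≡ 2 (mod 11).

Converse. If t ≡ 0 (mod 8) and t ≡ 2 (mod 11), then by the Chinese remainder theorem t ≡ 24 (mod 88). This is exactly t ≡ 24 (mod 88).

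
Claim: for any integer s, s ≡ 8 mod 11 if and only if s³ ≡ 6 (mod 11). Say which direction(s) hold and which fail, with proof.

[⇐] Suppose s³ ≡ 6 (mod 11). The only residue r in {0, …, 10} with r³ ≡ 6 (mod 11) is r = 8, so s ≡ 8 (mod 11).

[⇒] Suppose s ≡ 8 mod 11. Write s = 11j + 8. Then (11j + 8)³ = 1331j³ + 2904j² + 2112j + 512 = 11(121j³ + 264j² + 192j + 46) + 6, so s³ ≡ 6 (mod 11).

Both implications hold.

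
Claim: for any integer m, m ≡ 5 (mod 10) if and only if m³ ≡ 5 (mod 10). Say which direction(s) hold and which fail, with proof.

(⟹) Suppose m ≡ 5 (mod 10). Write m = 10j + 5. Then (10j + 5)³ = 1000j³ + 1500j² + 750j + 125 = 10(100j³ + 150j² + 75j + 12) + 5, so m³ ≡ 5 (mod 10).

(⟸) For the converse, argue contrapositively. If m ≢ 5 (mod 10), then m is congruent to one of 0, 1, 2, 3, 4, 6, 7, 8, 9 modulo 10, and these give m³ ≡ 0, 1, 8, 7, 4, 6, 3, 2, 9 respectively — never 5.

Both directions hold; the statement is true.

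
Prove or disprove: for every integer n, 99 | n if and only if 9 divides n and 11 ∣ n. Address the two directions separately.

Both directions hold.

(⟹) If 99 ∣ n, write n = 99q. Since 99 = 11·9, n = 9·(11q), so 9 ∣ n; and since 99 = 9·11, n = 11·(9q), so 11 ∣ n.

(⟸) Suppose 9 ∣ n and 11 ∣ n. Any common multiple of 9 and 11 is a multiple of their lcm; here gcd(9, 11) = 1, so lcm(9, 11) = 9·11 = 99, so 99 ∣ n.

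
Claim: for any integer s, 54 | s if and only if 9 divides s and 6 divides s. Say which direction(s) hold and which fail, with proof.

(⇒) holds; (⇐) fails.

Forward direction. If 54 ∣ s, write s = 54q. Since 54 = 6·9, s = 9·(6q), so 9 ∣ s; and since 54 = 9·6, s = 6·(9q), so 6 ∣ s.

Converse. This fails: take s = 18. Both 9 ∣ 18 and 6 ∣ 18, yet 18 is not a multiple of 54 (since 18 = 0·54 + 18), so 54 ∤ 18.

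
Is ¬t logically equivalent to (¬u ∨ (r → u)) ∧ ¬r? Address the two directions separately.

Both directions fail.

(→) This fails. Under t = F, r = T, u = F, the left side is true but the right side is false.

(←) This fails. Under t = T, r = F, u = F, the left side is false but the right side is true.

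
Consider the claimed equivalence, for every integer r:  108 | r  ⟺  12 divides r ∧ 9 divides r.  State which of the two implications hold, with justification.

(→) If 108 ∣ r, write r = 108q. Since 108 = 9·12, r = 12·(9q), so 12 ∣ r; and since 108 = 12·9, r = 9·(12q), so 9 ∣ r.

(←) This fails: take r = 36. Both 12 ∣ 36 and 9 ∣ 36, yet 36 is not a multiple of 108 (since 36 = 0·108 + 36), so 108 ∤ 36.

The forward direction holds; the converse fails.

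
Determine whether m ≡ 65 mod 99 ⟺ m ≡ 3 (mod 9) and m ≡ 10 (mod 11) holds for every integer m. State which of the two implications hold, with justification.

Neither direction holds.

(→) This fails: m = 65 gives 65 ≡ 65 (mod 99) but 65 ≡ 2 (mod 9), so the conjunction on the right does not hold.

(←) This fails: m = 21 satisfies both congruences on the right (21 ≡ 3 mod 9 and 21 ≡ 10 mod 11) yet 21 ≡ 21 (mod 99), not 65.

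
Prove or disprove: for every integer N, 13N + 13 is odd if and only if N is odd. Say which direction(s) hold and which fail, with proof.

(⇒) fails and (⇐) fails.

[⇒] This fails: N = 6 gives 13N + 13 = 91, which is odd, but 6 is even, not odd.

[⇐] This also fails: N = 1 is odd, but 13N + 13 = 26 is even, not odd.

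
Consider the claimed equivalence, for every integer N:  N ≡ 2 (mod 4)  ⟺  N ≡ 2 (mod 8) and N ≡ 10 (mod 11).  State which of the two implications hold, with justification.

Only the reverse direction holds.

(→) This fails: N = 2 gives 2 ≡ 2 (mod 4) but 2 ≡ 2 (mod 11), so the conjunction on the right does not hold.

(←) Conversely, if N ≡ 2 (mod 8) and N ≡ 10 (mod 11), then by the Chinese remainder theorem N ≡ 10 (mod 88). Since 10 ≡ 2 (mod 4) and 4 ∣ 88, we get N ≡ 2 (mod 4).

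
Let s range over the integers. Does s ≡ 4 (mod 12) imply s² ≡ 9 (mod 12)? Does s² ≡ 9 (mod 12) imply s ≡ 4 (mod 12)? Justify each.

(→) This fails: take s = 4. Then 4 ≡ 4 (mod 12), but 4² = 16 ≡ 4 (mod 12), not 9.

(←) This fails: take s = 3. Then 3² = 9 ≡ 9 (mod 12), yet 3 ≡ 3 (mod 12), not 4.

Neither implication holds.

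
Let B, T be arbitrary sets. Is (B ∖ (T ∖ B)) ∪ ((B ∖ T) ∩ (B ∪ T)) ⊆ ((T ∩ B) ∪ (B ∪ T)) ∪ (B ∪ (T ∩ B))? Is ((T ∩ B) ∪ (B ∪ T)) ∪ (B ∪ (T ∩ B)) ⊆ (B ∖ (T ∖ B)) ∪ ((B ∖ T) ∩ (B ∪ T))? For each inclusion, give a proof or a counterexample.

(⊆) Let x ∈ (B ∖ (T ∖ B)) ∪ ((B ∖ T) ∩ (B ∪ T)). Then either x ∈ B and x ∉ T; or x ∈ B ∩ T. In each case x ∈ ((T ∩ B) ∪ (B ∪ T)) ∪ (B ∪ (T ∩ B)), so (B ∖ (T ∖ B)) ∪ ((B ∖ T) ∩ (B ∪ T)) ⊆ ((T ∩ B) ∪ (B ∪ T)) ∪ (B ∪ (T ∩ B)).

(⊇) This inclusion fails. Take B = ∅, T = {1}; then 1 ∈ ((T ∩ B) ∪ (B ∪ T)) ∪ (B ∪ (T ∩ B)) but 1 ∉ (B ∖ (T ∖ B)) ∪ ((B ∖ T) ∩ (B ∪ T)).

(⊆) holds; (⊇) fails.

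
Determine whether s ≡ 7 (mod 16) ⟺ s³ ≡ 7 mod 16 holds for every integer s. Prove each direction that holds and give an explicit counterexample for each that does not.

Both directions hold.

(⇒) Suppose s ≡ 7 (mod 16). Write s = 16j + 7. Then (16j + 7)³ = 4096j³ + 5376j² + 2352j + 343 = 16(256j³ + 336j² + 147j + 21) + 7, so s³ ≡ 7 (mod 16).

(⇐) Conversely, suppose s³ ≡ 7 (mod 16). The only residue r in {0, …, 15} with r³ ≡ 7 (mod 16) is r = 7, so s ≡ 7 (mod 16).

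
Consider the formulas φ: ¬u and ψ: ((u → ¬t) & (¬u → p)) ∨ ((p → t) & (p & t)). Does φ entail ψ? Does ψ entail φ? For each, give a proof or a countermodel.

(→) This fails. Under u = F, p = F, t = F, the left side is true but the right side is false.

(←) This fails. Under u = T, p = F, t = F, the left side is false but the right side is true.

Neither direction holds.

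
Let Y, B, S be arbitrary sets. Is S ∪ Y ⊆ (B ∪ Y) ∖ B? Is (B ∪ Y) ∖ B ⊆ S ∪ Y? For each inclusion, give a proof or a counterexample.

(⊇) Let x ∈ (B ∪ Y) ∖ B. Then either x ∈ Y and x ∉ B, S; or x ∈ Y ∩ S and x ∉ B. In each case x ∈ S ∪ Y, so (B ∪ Y) ∖ B ⊆ S ∪ Y.

(⊆) This inclusion fails. Take Y = {1}, B = {1}, S = ∅; then 1 ∈ S ∪ Y but 1 ∉ (B ∪ Y) ∖ B.

The sets are not equal: only the reverse inclusion holds.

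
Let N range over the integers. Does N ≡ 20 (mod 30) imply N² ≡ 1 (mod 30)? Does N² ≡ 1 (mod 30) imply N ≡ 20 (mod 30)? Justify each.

(→) This fails: take N = 20. Then 20 ≡ 20 (mod 30), but 20² = 400 ≡ 10 (mod 30), not 1.

(←) This fails: take N = 1. Then 1² = 1 ≡ 1 (mod 30), yet 1 ≡ 1 (mod 30), not 20.

Neither implication holds.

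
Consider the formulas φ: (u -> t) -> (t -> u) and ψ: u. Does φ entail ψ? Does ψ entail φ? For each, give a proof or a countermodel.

Only the reverse direction holds.

(⇒) This fails. Under t = F, u = F, the left side is true but the right side is false.

(⇐) Assume the antecedent. If t is true, the antecedent forces (t = T, u = T), and (u -> t) -> (t -> u) holds there. If t is false, (u -> t) -> (t -> u) reduces to true regardless of the other variables. Either way (u -> t) -> (t -> u) holds.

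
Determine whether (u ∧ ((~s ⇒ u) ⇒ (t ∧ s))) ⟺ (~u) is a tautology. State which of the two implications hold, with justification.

[⇒] This fails. Under u = T, s = T, t = T, the left side is true but the right side is false.

[⇐] This fails. Under u = F, s = F, t = F, the left side is false but the right side is true.

Neither implication holds.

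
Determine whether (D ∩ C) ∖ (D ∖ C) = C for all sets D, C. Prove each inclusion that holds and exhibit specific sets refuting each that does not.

Forward inclusion. Let x ∈ (D ∩ C) ∖ (D ∖ C). Then x ∈ D ∩ C, from which x ∈ C.

Reverse inclusion. This inclusion fails. Take D = ∅, C = {1}; then 1 ∈ C but 1 ∉ (D ∩ C) ∖ (D ∖ C).

(⊆) holds; (⊇) fails.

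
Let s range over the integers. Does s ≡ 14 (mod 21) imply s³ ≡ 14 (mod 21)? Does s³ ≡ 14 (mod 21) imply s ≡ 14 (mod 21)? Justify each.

[⇒] Suppose s ≡ 14 (mod 21). Write s = 21j + 14. Then (21j + 14)³ = 9261j³ + 18522j² + 12348j + 2744 = 21(441j³ + 882j² + 588j + 130) + 14, so s³ ≡ 14 (mod 21).

[⇐] Conversely, suppose s³ ≡ 14 (mod 21). The only residue r in {0, …, 20} with r³ ≡ 14 (mod 21) is r = 14, so s ≡ 14 (mod 21).

The biconditional holds.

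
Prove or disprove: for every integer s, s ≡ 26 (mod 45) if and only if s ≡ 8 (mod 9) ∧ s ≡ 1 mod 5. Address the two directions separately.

Both directions hold.

[⇒] Suppose s ≡ 26 (mod 45); write s = 45j + 26. Since 9 ∣ 45, reducing mod 9 gives s ≡ 26 ≡ 8 (mod 9); since 5 ∣ 45, reducing mod 5 gives s ≡ 26 ≡ 1 (mod 5).

[⇐] Conversely, if s ≡ 8 (mod 9) and s ≡ 1 (mod 5), then by the Chinese remainder theorem s ≡ 26 (mod 45). This is exactly s ≡ 26 (mod 45).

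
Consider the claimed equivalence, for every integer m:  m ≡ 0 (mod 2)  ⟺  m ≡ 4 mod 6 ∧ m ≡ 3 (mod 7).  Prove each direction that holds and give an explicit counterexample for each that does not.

The forward direction fails; the converse holds.

(→) This fails: m = 0 gives 0 ≡ 0 (mod 2) but 0 ≡ 0 (mod 6), so the conjunction on the right does not hold.

(←) Conversely, if m ≡ 4 (mod 6) and m ≡ 3 (mod 7), then by the Chinese remainder theorem m ≡ 10 (mod 42). Since 10 ≡ 0 (mod 2) and 2 ∣ 42, we get m ≡ 0 (mod 2).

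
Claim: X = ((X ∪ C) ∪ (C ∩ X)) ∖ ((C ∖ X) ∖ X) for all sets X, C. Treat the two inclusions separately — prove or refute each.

The two sets are equal.

(⊆) Let x ∈ X. Then either x ∈ X and x ∉ C; or x ∈ X ∩ C. In each case x ∈ ((X ∪ C) ∪ (C ∩ X)) ∖ ((C ∖ X) ∖ X), so X ⊆ ((X ∪ C) ∪ (C ∩ X)) ∖ ((C ∖ X) ∖ X).

(⊇) Let x ∈ ((X ∪ C) ∪ (C ∩ X)) ∖ ((C ∖ X) ∖ X). Then either x ∈ X and x ∉ C; or x ∈ X ∩ C. In each case x ∈ X, so ((X ∪ C) ∪ (C ∩ X)) ∖ ((C ∖ X) ∖ X) ⊆ X.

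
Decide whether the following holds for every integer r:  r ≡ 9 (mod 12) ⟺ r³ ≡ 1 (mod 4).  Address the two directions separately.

[⇒] Suppose r ≡ 9 (mod 12). Then r³ ≡ 9³ = 729 (mod 12), and since 4 ∣ 12, also r³ ≡ 1 (mod 4).

[⇐] This fails: take r = 1. Then 1³ = 1 ≡ 1 (mod 4), yet 1 ≡ 1 (mod 12), not 9.

(⇒) holds; (⇐) fails.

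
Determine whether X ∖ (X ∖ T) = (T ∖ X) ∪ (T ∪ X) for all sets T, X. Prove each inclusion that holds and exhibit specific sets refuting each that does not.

(⊆) Let x ∈ X ∖ (X ∖ T). Then x ∈ T ∩ X, from which x ∈ (T ∖ X) ∪ (T ∪ X).

(⊇) This inclusion fails. Take T = {1}, X = ∅; then 1 ∈ (T ∖ X) ∪ (T ∪ X) but 1 ∉ X ∖ (X ∖ T).

The sets are not equal: only the forward inclusion holds.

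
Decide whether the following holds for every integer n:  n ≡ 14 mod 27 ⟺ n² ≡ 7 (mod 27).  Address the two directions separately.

(→) Suppose n ≡ 14 mod 27. Write n = 27j + 14. Then (27j + 14)² = 729j² + 756j + 196 = 27(27j² + 28j + 7) + 7, so n² ≡ 7 (mod 27).

(←) This fails: take n = 13. Then 13² = 169 ≡ 7 (mod 27), yet 13 ≡ 13 (mod 27), not 14.

Only the forward direction holds.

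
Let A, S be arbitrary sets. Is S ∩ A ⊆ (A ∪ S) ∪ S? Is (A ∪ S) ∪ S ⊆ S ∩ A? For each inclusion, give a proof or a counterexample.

Only the forward inclusion holds.

Forward inclusion. Let x ∈ S ∩ A. Then x ∈ A ∩ S, from which x ∈ (A ∪ S) ∪ S.

Reverse inclusion. This inclusion fails. Take A = {1}, S = ∅; then 1 ∈ (A ∪ S) ∪ S but 1 ∉ S ∩ A.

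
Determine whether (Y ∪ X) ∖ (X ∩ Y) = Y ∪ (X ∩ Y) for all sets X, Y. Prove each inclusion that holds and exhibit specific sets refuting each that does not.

(⊆) fails and (⊇) fails.

Forward inclusion. This inclusion fails. Take X = {1}, Y = ∅; then 1 ∈ (Y ∪ X) ∖ (X ∩ Y) but 1 ∉ Y ∪ (X ∩ Y).

Reverse inclusion. This inclusion fails. Take X = {1}, Y = {1}; then 1 ∈ Y ∪ (X ∩ Y) but 1 ∉ (Y ∪ X) ∖ (X ∩ Y).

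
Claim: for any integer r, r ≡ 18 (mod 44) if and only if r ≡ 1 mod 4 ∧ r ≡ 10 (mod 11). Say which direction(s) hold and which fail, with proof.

(⇒) fails and (⇐) fails.

[⇒] This fails: r = 18 gives 18 ≡ 18 (mod 44) but 18 ≡ 2 (mod 4), so the conjunction on the right does not hold.

[⇐] This fails: r = 21 satisfies both congruences on the right (21 ≡ 1 mod 4 and 21 ≡ 10 mod 11) yet 21 ≡ 21 (mod 44), not 18.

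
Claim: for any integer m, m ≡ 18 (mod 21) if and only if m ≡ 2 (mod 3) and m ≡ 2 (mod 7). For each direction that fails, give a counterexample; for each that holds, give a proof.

Neither direction holds.

[⇒] This fails: m = 18 gives 18 ≡ 18 (mod 21) but 18 ≡ 0 (mod 3), so the conjunction on the right does not hold.

[⇐] This fails: m = 2 satisfies both congruences on the right (2 ≡ 2 mod 3 and 2 ≡ 2 mod 7) yet 2 ≡ 2 (mod 21), not 18.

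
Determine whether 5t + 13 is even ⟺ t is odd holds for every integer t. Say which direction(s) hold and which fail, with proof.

[⇐] Suppose t is odd; write t = 2j + 1. Then 5t + 13 = 5·(2j + 1) + 13 = 2·5j + 18, which is even.

[⇒] Suppose 5t + 13 is even. Since 5 is odd, 5t and t have the same parity, so 5t + 13 ≡ t + 13 (mod 2). As 13 is odd, 5t + 13 is even exactly when t is odd. Thus t is odd.

Both directions hold.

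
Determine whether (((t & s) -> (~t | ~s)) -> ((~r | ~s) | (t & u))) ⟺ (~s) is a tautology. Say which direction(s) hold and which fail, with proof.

[⇒] This fails. Under r = F, t = F, u = F, s = T, the left side is true but the right side is false.

[⇐] Assume the antecedent. If s is true, the antecedent cannot hold. If s is false, the consequent reduces to true regardless of the other variables. Either way the consequent holds.

Only the converse holds.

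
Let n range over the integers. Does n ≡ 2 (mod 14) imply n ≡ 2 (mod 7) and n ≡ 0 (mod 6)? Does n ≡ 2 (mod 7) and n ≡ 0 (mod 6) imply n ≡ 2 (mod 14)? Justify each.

(⇒) fails; (⇐) holds.

(⇒) This fails: n = 16 gives 16 ≡ 2 (mod 14) but 16 ≡ 4 (mod 6), so the conjunction on the right does not hold.

(⇐) Conversely, if n ≡ 2 (mod 7) and n ≡ 0 (mod 6), then by the Chinese remainder theorem n ≡ 30 (mod 42). Since 30 ≡ 2 (mod 14) and 14 ∣ 42, we get n ≡ 2 (mod 14).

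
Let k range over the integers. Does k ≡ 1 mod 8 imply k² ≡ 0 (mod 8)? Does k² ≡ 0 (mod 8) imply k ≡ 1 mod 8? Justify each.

Neither direction holds.

(⇒) This fails: take k = 1. Then 1 ≡ 1 (mod 8), but 1² = 1 ≡ 1 (mod 8), not 0.

(⇐) This fails: take k = 0. Then 0² = 0 ≡ 0 (mod 8), yet 0 ≡ 0 (mod 8), not 1.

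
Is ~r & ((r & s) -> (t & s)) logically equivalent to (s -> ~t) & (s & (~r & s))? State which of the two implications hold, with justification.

Forward direction. This fails. Under t = F, s = F, r = F, the left side is true but the right side is false.

Converse. Assume the antecedent. If t is true, the antecedent cannot hold. If t is false, the antecedent forces (t = F, s = T, r = F), and ~r & ((r & s) -> (t & s)) holds there. Either way ~r & ((r & s) -> (t & s)) holds.

Only the converse holds.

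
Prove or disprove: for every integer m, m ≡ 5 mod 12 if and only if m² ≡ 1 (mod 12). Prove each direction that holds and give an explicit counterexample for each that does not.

[⇐] This fails: take m = 1. Then 1² = 1 ≡ 1 (mod 12), yet 1 ≡ 1 (mod 12), not 5.

[⇒] Suppose m ≡ 5 mod 12. Write m = 12j + 5. Then (12j + 5)² = 144j² + 120j + 25 = 12(12j² + 10j + 2) + 1, so m² ≡ 1 (mod 12).

Only the forward direction holds.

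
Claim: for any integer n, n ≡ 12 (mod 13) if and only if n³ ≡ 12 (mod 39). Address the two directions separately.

(⟹) This fails: take n = 25. Then 25 ≡ 12 (mod 13), but 25³ = 15625 ≡ 25 (mod 39), not 12.

(⟸) This fails: take n = 30. Then 30³ = 27000 ≡ 12 (mod 39), yet 30 ≡ 4 (mod 13), not 12.

Neither direction holds.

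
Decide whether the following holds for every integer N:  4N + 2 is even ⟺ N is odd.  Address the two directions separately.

Not equivalent: only (⇐) holds.

(←) Suppose N is odd. Since 4 is even, 4N is even for every N, so 4N + 2 has the same parity as 2, which is even. Hence 4N + 2 is even.

(→) This fails: take N = 0. Then 4N + 2 = 2, which is even, yet N = 0 is even, not odd.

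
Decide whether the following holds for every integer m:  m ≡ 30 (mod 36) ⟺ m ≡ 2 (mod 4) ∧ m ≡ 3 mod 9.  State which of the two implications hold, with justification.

Equivalent; both directions hold.

[⇒] Suppose m ≡ 30 (mod 36); write m = 36j + 30. Since 4 ∣ 36, reducing mod 4 gives m ≡ 30 ≡ 2 (mod 4); since 9 ∣ 36, reducing mod 9 gives m ≡ 30 ≡ 3 (mod 9).

[⇐] Conversely, if m ≡ 2 (mod 4) and m ≡ 3 (mod 9), then by the Chinese remainder theorem m ≡ 30 (mod 36). This is exactly m ≡ 30 (mod 36).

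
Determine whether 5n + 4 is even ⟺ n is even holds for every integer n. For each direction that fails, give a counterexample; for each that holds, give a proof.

Forward direction. Suppose 5n + 4 is even. Since 5 is odd, 5n and n have the same parity, so 5n + 4 ≡ n + 4 (mod 2). As 4 is even, 5n + 4 is even exactly when n is even. Thus n is even.

Converse. Suppose n is even; write n = 2j. Then 5n + 4 = 5·(2j) + 4 = 2·5j + 4, which is even.

The biconditional holds.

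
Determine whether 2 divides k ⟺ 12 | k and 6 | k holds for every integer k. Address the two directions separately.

Only the converse holds.

(⇒) This fails: take k = 2. Certainly 2 ∣ 2, but 12 ∤ 2.

(⇐) Suppose 12 ∣ k and 6 ∣ k. Any common multiple of 12 and 6 is a multiple of their lcm; here lcm(12, 6) = 12·6/gcd(12, 6) = 72/6 = 12, so 12 ∣ k. Since 2 ∣ 12, it follows that 2 ∣ k.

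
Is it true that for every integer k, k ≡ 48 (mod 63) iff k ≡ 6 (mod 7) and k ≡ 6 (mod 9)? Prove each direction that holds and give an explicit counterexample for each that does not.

Forward direction. This fails: k = 48 gives 48 ≡ 48 (mod 63) but 48 ≡ 3 (mod 9), so the conjunction on the right does not hold.

Converse. This fails: k = 6 satisfies both congruences on the right (6 ≡ 6 mod 7 and 6 ≡ 6 mod 9) yet 6 ≡ 6 (mod 63), not 48.

Neither direction holds.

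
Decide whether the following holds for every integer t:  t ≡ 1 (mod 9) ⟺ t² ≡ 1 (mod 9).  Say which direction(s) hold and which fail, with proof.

The forward direction holds; the converse fails.

[⇒] Suppose t ≡ 1 (mod 9). Write t = 9j + 1. Then (9j + 1)² = 81j² + 18j + 1 = 9(9j² + 2j) + 1, so t² ≡ 1 (mod 9).

[⇐] This fails: take t = 8. Then 8² = 64 ≡ 1 (mod 9), yet 8 ≡ 8 (mod 9), not 1.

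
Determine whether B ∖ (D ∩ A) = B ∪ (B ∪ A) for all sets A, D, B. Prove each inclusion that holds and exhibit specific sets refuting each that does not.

Forward inclusion. Let x ∈ B ∖ (D ∩ A). Then either x ∈ B and x ∉ A, D; or x ∈ A ∩ B and x ∉ D; or x ∈ D ∩ B and x ∉ A. In each case x ∈ B ∪ (B ∪ A), so B ∖ (D ∩ A) ⊆ B ∪ (B ∪ A).

Reverse inclusion. This inclusion fails. Take A = {1}, D = ∅, B = ∅; then 1 ∈ B ∪ (B ∪ A) but 1 ∉ B ∖ (D ∩ A).

(⊆) holds; (⊇) fails.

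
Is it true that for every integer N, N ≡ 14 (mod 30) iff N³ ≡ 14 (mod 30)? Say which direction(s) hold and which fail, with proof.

[⇒] Suppose N ≡ 14 (mod 30). Write N = 30j + 14. Then (30j + 14)³ = 27000j³ + 37800j² + 17640j + 2744 = 30(900j³ + 1260j² + 588j + 91) + 14, so N³ ≡ 14 (mod 30).

[⇐] Conversely, suppose N³ ≡ 14 (mod 30). The only residue r in {0, …, 29} with r³ ≡ 14 (mod 30) is r = 14, so N ≡ 14 (mod 30).

Both implications hold.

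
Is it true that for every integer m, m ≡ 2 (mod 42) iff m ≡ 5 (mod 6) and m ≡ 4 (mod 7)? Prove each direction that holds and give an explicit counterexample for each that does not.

(⇒) fails and (⇐) fails.

(⟹) This fails: m = 2 gives 2 ≡ 2 (mod 42) but 2 ≡ 2 (mod 6), so the conjunction on the right does not hold.

(⟸) This fails: m = 11 satisfies both congruences on the right (11 ≡ 5 mod 6 and 11 ≡ 4 mod 7) yet 11 ≡ 11 (mod 42), not 2.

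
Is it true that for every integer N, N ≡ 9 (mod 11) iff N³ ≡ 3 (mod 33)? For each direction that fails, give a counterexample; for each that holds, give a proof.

[⇒] This fails: take N = 20. Then 20 ≡ 9 (mod 11), but 20³ = 8000 ≡ 14 (mod 33), not 3.

[⇐] Conversely, the residues r modulo 33 with r³ ≡ 3 (mod 33) are exactly {9}, and each is ≡ 9 (mod 11).

Only the converse holds.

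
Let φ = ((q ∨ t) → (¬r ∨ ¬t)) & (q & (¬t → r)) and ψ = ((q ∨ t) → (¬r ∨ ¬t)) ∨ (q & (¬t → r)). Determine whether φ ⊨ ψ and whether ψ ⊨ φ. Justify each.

(⇒) holds; (⇐) fails.

(⇒) Assume the antecedent. If q is true, the consequent reduces to true regardless of the other variables. If q is false, the antecedent cannot hold. Either way the consequent holds.

(⇐) This fails. Under q = F, r = F, t = F, the left side is false but the right side is true.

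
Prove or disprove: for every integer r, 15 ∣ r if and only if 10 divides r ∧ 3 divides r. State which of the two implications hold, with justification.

Only the converse holds.

Forward direction. This fails: take r = 15. Certainly 15 ∣ 15, but 10 ∤ 15.

Converse. Suppose 10 ∣ r and 3 ∣ r. Any common multiple of 10 and 3 is a multiple of their lcm; here gcd(10, 3) = 1, so lcm(10, 3) = 10·3 = 30, so 30 ∣ r. Since 15 ∣ 30, it follows that 15 ∣ r.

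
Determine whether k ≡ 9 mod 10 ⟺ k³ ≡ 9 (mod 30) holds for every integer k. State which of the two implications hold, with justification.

(⇒) This fails: take k = 19. Then 19 ≡ 9 (mod 10), but 19³ = 6859 ≡ 19 (mod 30), not 9.

(⇐) Conversely, the residues r modulo 30 with r³ ≡ 9 (mod 30) are exactly {9}, and each is ≡ 9 (mod 10).

Not equivalent: only (⇐) holds.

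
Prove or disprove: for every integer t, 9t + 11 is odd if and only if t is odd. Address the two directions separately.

Neither direction holds.

(⟹) This fails: t = 4 gives 9t + 11 = 47, which is odd, but 4 is even, not odd.

(⟸) This also fails: t = 1 is odd, but 9t + 11 = 20 is even, not odd.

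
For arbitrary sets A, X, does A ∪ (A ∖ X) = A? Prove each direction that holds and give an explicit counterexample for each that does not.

Both inclusions hold.

(⟹) Let x ∈ A ∪ (A ∖ X). Then either x ∈ A and x ∉ X; or x ∈ A ∩ X. In each case x ∈ A, so A ∪ (A ∖ X) ⊆ A.

(⟸) Let x ∈ A. Then either x ∈ A and x ∉ X; or x ∈ A ∩ X. In each case x ∈ A ∪ (A ∖ X), so A ⊆ A ∪ (A ∖ X).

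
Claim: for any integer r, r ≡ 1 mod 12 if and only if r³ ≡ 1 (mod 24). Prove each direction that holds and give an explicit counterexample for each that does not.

[⇒] This fails: take r = 13. Then 13 ≡ 1 (mod 12), but 13³ = 2197 ≡ 13 (mod 24), not 1.

[⇐] Conversely, the residues r modulo 24 with r³ ≡ 1 (mod 24) are exactly {1}, and each is ≡ 1 (mod 12).

Only the converse holds.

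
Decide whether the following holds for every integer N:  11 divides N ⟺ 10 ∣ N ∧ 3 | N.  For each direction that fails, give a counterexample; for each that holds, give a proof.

Both directions fail.

[⇒] This fails: take N = 11. Certainly 11 ∣ 11, but 10 ∤ 11.

[⇐] This fails: take N = 30. Both 10 ∣ 30 and 3 ∣ 30, yet 30 is not a multiple of 11 (since 30 = 2·11 + 8), so 11 ∤ 30.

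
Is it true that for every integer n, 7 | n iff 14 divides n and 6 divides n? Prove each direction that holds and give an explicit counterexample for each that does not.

The forward direction fails; the converse holds.

(→) This fails: take n = 7. Certainly 7 ∣ 7, but 14 ∤ 7.

(←) Suppose 14 ∣ n and 6 ∣ n. Any common multiple of 14 and 6 is a multiple of their lcm; here lcm(14, 6) = 14·6/gcd(14, 6) = 84/2 = 42, so 42 ∣ n. Since 7 ∣ 42, it follows that 7 ∣ n.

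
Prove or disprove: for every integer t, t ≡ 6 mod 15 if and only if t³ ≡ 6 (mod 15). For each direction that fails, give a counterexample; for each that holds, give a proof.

Both directions hold.

[⇒] Suppose t ≡ 6 mod 15. Write t = 15j + 6. Then (15j + 6)³ = 3375j³ + 4050j² + 1620j + 216 = 15(225j³ + 270j² + 108j + 14) + 6, so t³ ≡ 6 (mod 15).

[⇐] Conversely, suppose t³ ≡ 6 (mod 15). The only residue r in {0, …, 14} with r³ ≡ 6 (mod 15) is r = 6, so t ≡ 6 (mod 15).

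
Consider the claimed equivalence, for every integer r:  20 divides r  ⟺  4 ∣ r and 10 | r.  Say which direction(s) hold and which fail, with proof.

Both directions hold.

(⇒) If 20 ∣ r, write r = 20q. Since 20 = 5·4, r = 4·(5q), so 4 ∣ r; and since 20 = 2·10, r = 10·(2q), so 10 ∣ r.

(⇐) Suppose 4 ∣ r and 10 ∣ r. Any common multiple of 4 and 10 is a multiple of their lcm; here lcm(4, 10) = 4·10/gcd(4, 10) = 40/2 = 20, so 20 ∣ r.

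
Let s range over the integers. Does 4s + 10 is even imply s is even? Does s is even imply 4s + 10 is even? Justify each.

(⇒) This fails: take s = 1. Then 4s + 10 = 14, which is even, yet s = 1 is odd, not even.

(⇐) Suppose s is even. Since 4 is even, 4s is even for every s, so 4s + 10 has the same parity as 10, which is even. Hence 4s + 10 is even.

Only the reverse direction holds.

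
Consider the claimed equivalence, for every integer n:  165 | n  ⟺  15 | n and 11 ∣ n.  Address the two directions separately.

Equivalent; both directions hold.

[⇒] If 165 ∣ n, write n = 165q. Since 165 = 11·15, n = 15·(11q), so 15 ∣ n; and since 165 = 15·11, n = 11·(15q), so 11 ∣ n.

[⇐] Suppose 15 ∣ n and 11 ∣ n. Any common multiple of 15 and 11 is a multiple of their lcm; here gcd(15, 11) = 1, so lcm(15, 11) = 15·11 = 165, so 165 ∣ n.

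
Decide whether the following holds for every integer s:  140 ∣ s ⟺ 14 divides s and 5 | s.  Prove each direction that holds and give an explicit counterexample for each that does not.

Only the forward direction holds.

Converse. This fails: take s = 70. Both 14 ∣ 70 and 5 ∣ 70, yet 70 is not a multiple of 140 (since 70 = 0·140 + 70), so 140 ∤ 70.

Forward direction. If 140 ∣ s, write s = 140q. Since 140 = 10·14, s = 14·(10q), so 14 ∣ s; and since 140 = 28·5, s = 5·(28q), so 5 ∣ s.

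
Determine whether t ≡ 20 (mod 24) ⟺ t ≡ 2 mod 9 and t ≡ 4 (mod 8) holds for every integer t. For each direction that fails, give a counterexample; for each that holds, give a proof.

(→) This fails: t = 44 gives 44 ≡ 20 (mod 24) but 44 ≡ 8 (mod 9), so the conjunction on the right does not hold.

(←) Conversely, if t ≡ 2 (mod 9) and t ≡ 4 (mod 8), then by the Chinese remainder theorem t ≡ 20 (mod 72). Since 20 ≡ 20 (mod 24) and 24 ∣ 72, we get t ≡ 20 (mod 24).

Only the reverse direction holds.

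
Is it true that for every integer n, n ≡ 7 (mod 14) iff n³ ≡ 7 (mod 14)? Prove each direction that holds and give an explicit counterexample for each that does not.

Both implications hold.

(⟹) Suppose n ≡ 7 (mod 14). Write n = 14j + 7. Then (14j + 7)³ = 2744j³ + 4116j² + 2058j + 343 = 14(196j³ + 294j² + 147j + 24) + 7, so n³ ≡ 7 (mod 14).

(⟸) Conversely, suppose n³ ≡ 7 (mod 14). The only residue r in {0, …, 13} with r³ ≡ 7 (mod 14) is r = 7, so n ≡ 7 (mod 14).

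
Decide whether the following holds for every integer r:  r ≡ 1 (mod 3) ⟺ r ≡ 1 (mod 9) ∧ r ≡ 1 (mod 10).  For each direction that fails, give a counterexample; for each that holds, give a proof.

Converse. If r ≡ 1 (mod 9) and r ≡ 1 (mod 10), then by the Chinese remainder theorem r ≡ 1 (mod 90). Since 1 ≡ 1 (mod 3) and 3 ∣ 90, we get r ≡ 1 (mod 3).

Forward direction. This fails: r = 4 gives 4 ≡ 1 (mod 3) but 4 ≡ 4 (mod 9), so the conjunction on the right does not hold.

Not equivalent: only (⇐) holds.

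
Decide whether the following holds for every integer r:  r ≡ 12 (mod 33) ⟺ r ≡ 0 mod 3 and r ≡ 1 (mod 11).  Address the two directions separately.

Both directions hold; the statement is true.

[⇒] Suppose r ≡ 12 (mod 33); write r = 33j + 12. Since 3 ∣ 33, reducing mod 3 gives r ≡ 12 ≡ 0 (mod 3); since 11 ∣ 33, reducing mod 11 gives r ≡ 12 ≡ 1 (mod 11).

[⇐] Conversely, if r ≡ 0 (mod 3) and r ≡ 1 (mod 11), then by the Chinese remainder theorem r ≡ 12 (mod 33). This is exactly r ≡ 12 (mod 33).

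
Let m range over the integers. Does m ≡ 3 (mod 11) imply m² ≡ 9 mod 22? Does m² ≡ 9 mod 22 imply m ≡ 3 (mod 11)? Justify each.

(⟹) This fails: take m = 14. Then 14 ≡ 3 (mod 11), but 14² = 196 ≡ 20 (mod 22), not 9.

(⟸) This fails: take m = 19. Then 19² = 361 ≡ 9 (mod 22), yet 19 ≡ 8 (mod 11), not 3.

Both directions fail.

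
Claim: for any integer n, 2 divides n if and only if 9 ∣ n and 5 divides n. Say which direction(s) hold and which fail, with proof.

(⟹) This fails: take n = 2. Certainly 2 ∣ 2, but 9 ∤ 2.

(⟸) This fails: take n = 45. Both 9 ∣ 45 and 5 ∣ 45, yet 45 is not a multiple of 2 (since 45 = 22·2 + 1), so 2 ∤ 45.

(⇒) fails and (⇐) fails.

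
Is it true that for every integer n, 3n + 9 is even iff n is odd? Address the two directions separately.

Both directions hold; the statement is true.

(⟹) Suppose 3n + 9 is even. Since 3 is odd, 3n and n have the same parity, so 3n + 9 ≡ n + 9 (mod 2). As 9 is odd, 3n + 9 is even exactly when n is odd. Thus n is odd.

(⟸) Conversely, suppose n is odd; write n = 2j + 1. Then 3n + 9 = 3·(2j + 1) + 9 = 2·3j + 12, which is even.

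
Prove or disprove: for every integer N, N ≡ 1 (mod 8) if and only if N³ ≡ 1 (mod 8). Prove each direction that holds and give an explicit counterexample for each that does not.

The biconditional holds.

(→) Suppose N ≡ 1 (mod 8). Write N = 8j + 1. Then (8j + 1)³ = 512j³ + 192j² + 24j + 1 = 8(64j³ + 24j² + 3j) + 1, so N³ ≡ 1 (mod 8).

(←) Conversely, suppose N³ ≡ 1 (mod 8). The only residue r in {0, …, 7} with r³ ≡ 1 (mod 8) is r = 1, so N ≡ 1 (mod 8).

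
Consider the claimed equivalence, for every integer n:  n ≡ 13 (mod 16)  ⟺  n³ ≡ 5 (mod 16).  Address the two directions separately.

Both implications hold.

Forward direction. Suppose n ≡ 13 (mod 16). Write n = 16j + 13. Then (16j + 13)³ = 4096j³ + 9984j² + 8112j + 2197 = 16(256j³ + 624j² + 507j + 137) + 5, so n³ ≡ 5 (mod 16).

Converse. Suppose n³ ≡ 5 (mod 16). The only residue r in {0, …, 15} with r³ ≡ 5 (mod 16) is r = 13, so n ≡ 13 (mod 16).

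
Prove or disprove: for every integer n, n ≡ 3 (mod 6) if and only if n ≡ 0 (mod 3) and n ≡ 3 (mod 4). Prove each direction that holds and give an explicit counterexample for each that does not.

(⇒) fails; (⇐) holds.

(→) This fails: n = 9 gives 9 ≡ 3 (mod 6) but 9 ≡ 1 (mod 4), so the conjunction on the right does not hold.

(←) Conversely, if n ≡ 0 (mod 3) and n ≡ 3 (mod 4), then by the Chinese remainder theorem n ≡ 3 (mod 12). Since 3 ≡ 3 (mod 6) and 6 ∣ 12, we get n ≡ 3 (mod 6).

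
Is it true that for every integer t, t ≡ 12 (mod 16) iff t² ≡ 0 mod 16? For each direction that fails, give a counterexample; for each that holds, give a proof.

(→) Suppose t ≡ 12 (mod 16). Write t = 16j + 12. Then (16j + 12)² = 256j² + 384j + 144 = 16(16j² + 24j + 9) + 0, so t² ≡ 0 (mod 16).

(←) This fails: take t = 0. Then 0² = 0 ≡ 0 (mod 16), yet 0 ≡ 0 (mod 16), not 12.

Only the forward direction holds.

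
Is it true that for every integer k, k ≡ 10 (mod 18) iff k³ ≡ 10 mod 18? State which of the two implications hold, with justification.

(⟹) Suppose k ≡ 10 (mod 18). Write k = 18j + 10. Then (18j + 10)³ = 5832j³ + 9720j² + 5400j + 1000 = 18(324j³ + 540j² + 300j + 55) + 10, so k³ ≡ 10 (mod 18).

(⟸) This fails: take k = 4. Then 4³ = 64 ≡ 10 (mod 18), yet 4 ≡ 4 (mod 18), not 10.

Not equivalent: only (⇒) holds.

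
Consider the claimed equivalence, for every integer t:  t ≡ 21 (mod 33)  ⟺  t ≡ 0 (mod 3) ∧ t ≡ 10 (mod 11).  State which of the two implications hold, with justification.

Both implications hold.

[⇒] Suppose t ≡ 21 (mod 33); write t = 33j + 21. Since 3 ∣ 33, reducing mod 3 gives t ≡ 21 ≡ 0 (mod 3); since 11 ∣ 33, reducing mod 11 gives t ≡ 21 ≡ 10 (mod 11).

[⇐] Conversely, if t ≡ 0 (mod 3) and t ≡ 10 (mod 11), then by the Chinese remainder theorem t ≡ 21 (mod 33). This is exactly t ≡ 21 (mod 33).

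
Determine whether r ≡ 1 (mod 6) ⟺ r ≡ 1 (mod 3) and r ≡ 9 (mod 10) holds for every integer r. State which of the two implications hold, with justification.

(⟹) This fails: r = 1 gives 1 ≡ 1 (mod 6) but 1 ≡ 1 (mod 10), so the conjunction on the right does not hold.

(⟸) Conversely, if r ≡ 1 (mod 3) and r ≡ 9 (mod 10), then by the Chinese remainder theorem r ≡ 19 (mod 30). Since 19 ≡ 1 (mod 6) and 6 ∣ 30, we get r ≡ 1 (mod 6).

(⇒) fails; (⇐) holds.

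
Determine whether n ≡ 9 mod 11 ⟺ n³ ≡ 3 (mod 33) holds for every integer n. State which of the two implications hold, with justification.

Not equivalent: only (⇐) holds.

(→) This fails: take n = 20. Then 20 ≡ 9 (mod 11), but 20³ = 8000 ≡ 14 (mod 33), not 3.

(←) Conversely, the residues r modulo 33 with r³ ≡ 3 (mod 33) are exactly {9}, and each is ≡ 9 (mod 11).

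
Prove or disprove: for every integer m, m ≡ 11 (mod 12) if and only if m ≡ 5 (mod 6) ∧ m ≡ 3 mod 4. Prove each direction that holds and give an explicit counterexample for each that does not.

(⇒) Suppose m ≡ 11 (mod 12); write m = 12j + 11. Since 6 ∣ 12, reducing mod 6 gives m ≡ 11 ≡ 5 (mod 6); since 4 ∣ 12, reducing mod 4 gives m ≡ 11 ≡ 3 (mod 4).

(⇐) Conversely, if m ≡ 5 (mod 6) and m ≡ 3 (mod 4), then by the Chinese remainder theorem m ≡ 11 (mod 12). This is exactly m ≡ 11 (mod 12).

The biconditional holds.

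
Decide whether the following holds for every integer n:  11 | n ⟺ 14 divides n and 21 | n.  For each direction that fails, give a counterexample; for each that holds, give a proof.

Both directions fail.

(⇒) This fails: take n = 11. Certainly 11 ∣ 11, but 14 ∤ 11.

(⇐) This fails: take n = 42. Both 14 ∣ 42 and 21 ∣ 42, yet 42 is not a multiple of 11 (since 42 = 3·11 + 9), so 11 ∤ 42.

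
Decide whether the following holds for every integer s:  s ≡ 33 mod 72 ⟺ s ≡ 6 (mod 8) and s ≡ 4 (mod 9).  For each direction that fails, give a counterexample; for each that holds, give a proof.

Neither direction holds.

Forward direction. This fails: s = 33 gives 33 ≡ 33 (mod 72) but 33 ≡ 1 (mod 8), so the conjunction on the right does not hold.

Converse. This fails: s = 22 satisfies both congruences on the right (22 ≡ 6 mod 8 and 22 ≡ 4 mod 9) yet 22 ≡ 22 (mod 72), not 33.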